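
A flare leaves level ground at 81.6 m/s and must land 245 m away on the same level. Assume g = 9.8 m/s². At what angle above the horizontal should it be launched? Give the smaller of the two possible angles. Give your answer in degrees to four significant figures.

Level-ground range R = v₀² sin(2θ)/g ⇒ sin(2θ) = gR/v₀² = 9.80 × 245 / 81.6² = 0.3606.
2θ = 21.14° or 180° − 21.14° = 158.9°, so θ = 10.57° or 79.43°.
The smaller angle is 10.57°.

10.57°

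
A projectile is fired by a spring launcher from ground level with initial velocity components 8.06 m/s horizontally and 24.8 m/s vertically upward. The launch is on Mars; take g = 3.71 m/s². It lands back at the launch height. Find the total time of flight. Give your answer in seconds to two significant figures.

13 s

Landing at launch height ⇒ T = 2 v_y0 / g = 2 × 24.80 / 3.71 = 13.37 s.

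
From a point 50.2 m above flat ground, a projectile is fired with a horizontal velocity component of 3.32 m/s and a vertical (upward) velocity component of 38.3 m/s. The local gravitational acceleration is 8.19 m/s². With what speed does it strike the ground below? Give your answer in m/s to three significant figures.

48.0 m/s

With up positive and y = 0 at the ground: y(t) = 50.2 + (38.30) t − 4.095 t². Setting y = 0 and taking the positive root: t = [38.30 + √(38.30² + 2·8.19·50.2)] / 8.19 = (38.30 + 47.85) / 8.19 = 10.52 s.
Vertical velocity at impact: v_y = v_y0 − g t = 38.30 − 8.19 × 10.52 = −47.85 m/s.
Speed: |v| = √(vₓ² + v_y²) = √(3.320² + 47.85²) = 47.96 m/s.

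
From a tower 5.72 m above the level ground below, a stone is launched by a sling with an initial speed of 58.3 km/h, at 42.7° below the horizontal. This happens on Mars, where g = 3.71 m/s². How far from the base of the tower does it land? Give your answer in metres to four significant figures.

Convert: 58.3 km/h = 58.3/3.6 = 16.19 m/s.
Resolve: vₓ = 16.19 cos 42.7° = 11.90 m/s and v_y0 = −10.98 m/s (downward).
With up positive and y = 0 at the ground: y(t) = 5.72 + (−10.98) t − 1.855 t². Setting y = 0 and taking the positive root: t = [−10.98 + √(10.98² + 2·3.71·5.72)] / 3.71 = (−10.98 + 12.77) / 3.71 = 0.4816 s.
Horizontal distance: R = vₓ t = 11.90 × 0.4816 = 5.732 m.

5.732 m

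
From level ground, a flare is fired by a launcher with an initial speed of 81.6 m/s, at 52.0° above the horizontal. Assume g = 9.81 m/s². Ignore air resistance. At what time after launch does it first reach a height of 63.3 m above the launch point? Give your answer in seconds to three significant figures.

Components: vₓ = 81.60 cos 52.0° = 50.24 m/s, v_y0 = 81.60 sin 52.0° = 64.30 m/s.
Height y(t) = 64.30 t − 4.905 t² = 63.3 gives 4.905 t² − 64.30 t + 63.3 = 0.
Quadratic formula: t = (64.30 ± √2892.8) / 9.81 = (64.30 ± 53.78) / 9.81 → t = 1.072 s or 12.04 s.
The first (ascending) time is 1.072 s.

1.07 s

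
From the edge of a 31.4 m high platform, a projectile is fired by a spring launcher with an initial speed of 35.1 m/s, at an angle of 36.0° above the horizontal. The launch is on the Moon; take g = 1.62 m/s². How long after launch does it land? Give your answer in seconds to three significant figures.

Horizontal component vₓ = 35.10 cos 36.0° = 28.40 m/s; vertical v_y0 = 35.10 sin 36.0° = 20.63 m/s.
Vertical motion (up positive, ground at y = 0): 0.8100 t² − (20.63) t − 31.4 = 0, so t = (20.63 + √(20.63² + 2·1.62·31.4)) / 1.62 = (20.63 + 22.96) / 1.62 = 26.91 s.

26.9 s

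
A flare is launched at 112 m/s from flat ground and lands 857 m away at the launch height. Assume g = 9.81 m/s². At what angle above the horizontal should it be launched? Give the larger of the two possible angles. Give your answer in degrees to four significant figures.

68.96°

Level-ground range R = v₀² sin(2θ)/g ⇒ sin(2θ) = gR/v₀² = 9.81 × 857 / 112² = 0.6702.
2θ = 42.08° or 180° − 42.08° = 137.9°, so θ = 21.04° or 68.96°.
The larger angle is 68.96°.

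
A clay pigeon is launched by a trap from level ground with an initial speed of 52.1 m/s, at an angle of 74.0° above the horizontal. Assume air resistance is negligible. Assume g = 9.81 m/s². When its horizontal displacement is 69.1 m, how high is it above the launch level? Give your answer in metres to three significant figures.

127 m

vₓ = 52.10 cos 74.0° = 14.36 m/s; v_y0 = 52.10 sin 74.0° = 50.08 m/s.
Time to reach x = 69.1 m: t = x/vₓ = 69.1/14.36 = 4.812 s.
Height: y = v_y0 t − ½ g t² = 50.08 × 4.812 − 4.905 × 4.812² = 241.0 − 113.6 = 127.4 m.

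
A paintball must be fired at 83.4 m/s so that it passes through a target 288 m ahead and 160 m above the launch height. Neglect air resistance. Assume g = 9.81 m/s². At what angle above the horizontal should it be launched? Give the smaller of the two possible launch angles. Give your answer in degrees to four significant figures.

43.14°

Trajectory: y = x tanθ − g x² (1 + tan²θ)/(2v₀²). With x = 288, y = 160, v₀ = 83.4, g = 9.81:
58.49 tan²θ − 288 tanθ + (218.5) = 0.
tanθ = [288 ± √(288² − 4 × 58.49 × (218.5))] / (2 × 58.49) = (288 ± 178.4) / 117.0, giving tanθ = 0.9369 or 3.987.
θ = 43.14° or 75.92°; the smaller is 43.14°.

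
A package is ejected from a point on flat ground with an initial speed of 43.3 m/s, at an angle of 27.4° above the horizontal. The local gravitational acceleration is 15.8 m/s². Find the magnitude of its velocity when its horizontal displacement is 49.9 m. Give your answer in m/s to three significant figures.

38.4 m/s

Resolve: vₓ = 43.30 cos 27.4° = 38.44 m/s and v_y0 = 43.30 sin 27.4° = 19.93 m/s.
Time to reach x = 49.9 m: t = x/vₓ = 49.9/38.44 = 1.298 s.
Vertical velocity there: v_y = v_y0 − g t = 19.93 − 15.8 × 1.298 = −0.5825 m/s.
Speed: √(vₓ² + v_y²) = √(38.44² + 0.5825²) = 38.45 m/s.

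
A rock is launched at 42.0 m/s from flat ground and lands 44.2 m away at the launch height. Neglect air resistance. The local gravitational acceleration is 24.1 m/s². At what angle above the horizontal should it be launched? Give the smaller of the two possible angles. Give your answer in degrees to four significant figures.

18.57°

R = v₀² sin 2θ / g gives sin 2θ = gR/v₀² = 24.1·44.2/42.0² = 0.6039.
2θ = 37.15° or 180° − 37.15° = 142.9°, so θ = 18.57° or 71.43°.
The smaller angle is 18.57°.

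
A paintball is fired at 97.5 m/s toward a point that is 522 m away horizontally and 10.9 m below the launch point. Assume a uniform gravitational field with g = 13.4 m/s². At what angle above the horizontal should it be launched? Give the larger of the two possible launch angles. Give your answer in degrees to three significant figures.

66.6°

Trajectory: y = x tanθ − g x² (1 + tan²θ)/(2v₀²). With x = 522, y = −10.9, v₀ = 97.5, g = 13.4:
192.0 tan²θ − 522 tanθ + (181.1) = 0.
tanθ = [522 ± √(522² − 4 × 192.0 × (181.1))] / (2 × 192.0) = (522 ± 365.1) / 384.1, giving tanθ = 0.4084 or 2.310.
θ = 22.21° or 66.59°; the larger is 66.59°.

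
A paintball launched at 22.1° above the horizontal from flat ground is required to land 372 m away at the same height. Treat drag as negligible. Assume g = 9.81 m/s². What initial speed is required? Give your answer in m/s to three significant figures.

72.3 m/s

Level-ground range: R = v₀² sin(2θ)/g, so v₀ = √(gR / sin 2θ).
v₀ = √(9.81 × 372 / sin 44.20°) = √(3649 / 0.6972) = √5234.5 = 72.35 m/s.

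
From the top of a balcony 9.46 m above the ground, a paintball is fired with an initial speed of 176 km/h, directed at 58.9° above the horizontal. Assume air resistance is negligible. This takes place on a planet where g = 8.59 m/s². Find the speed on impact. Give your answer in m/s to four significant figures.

Convert: 176 km/h = 176/3.6 = 48.89 m/s.
Resolve: vₓ = 48.89 cos 58.9° = 25.25 m/s and v_y0 = 48.89 sin 58.9° = 41.86 m/s.
With up positive and y = 0 at the ground: y(t) = 9.46 + (41.86) t − 4.295 t². Setting y = 0 and taking the positive root: t = [41.86 + √(41.86² + 2·8.59·9.46)] / 8.59 = (41.86 + 43.76) / 8.59 = 9.968 s.
Vertical velocity at impact: v_y = v_y0 − g t = 41.86 − 8.59 × 9.968 = −43.76 m/s.
Speed: |v| = √(vₓ² + v_y²) = √(25.25² + 43.76²) = 50.52 m/s.

50.52 m/s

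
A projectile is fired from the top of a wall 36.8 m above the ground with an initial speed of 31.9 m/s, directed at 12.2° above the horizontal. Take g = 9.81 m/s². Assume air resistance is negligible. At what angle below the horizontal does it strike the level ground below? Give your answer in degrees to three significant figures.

41.6°

Resolve: vₓ = 31.90 cos 12.2° = 31.18 m/s and v_y0 = 31.90 sin 12.2° = 6.741 m/s.
With up positive and y = 0 at the ground: y(t) = 36.8 + (6.741) t − 4.905 t². Setting y = 0 and taking the positive root: t = [6.741 + √(6.741² + 2·9.81·36.8)] / 9.81 = (6.741 + 27.70) / 9.81 = 3.511 s.
At impact: v_y = v_y0 − g t = −27.70 m/s; vₓ = 31.18 m/s.
Angle below horizontal: arctan(|v_y|/vₓ) = arctan(27.70/31.18) = 41.62°.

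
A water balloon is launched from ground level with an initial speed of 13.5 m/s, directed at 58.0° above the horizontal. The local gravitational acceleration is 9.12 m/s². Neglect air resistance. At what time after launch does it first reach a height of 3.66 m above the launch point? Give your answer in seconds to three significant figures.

0.376 s

Resolve: vₓ = 13.50 cos 58.0° = 7.154 m/s and v_y0 = 13.50 sin 58.0° = 11.45 m/s.
Require v_y0 t − ½ g t² = 3.66, i.e. 4.560 t² − 11.45 t + 3.66 = 0.
Quadratic formula: t = (11.45 ± √64.313) / 9.12 = (11.45 ± 8.020) / 9.12 → t = 0.3760 s or 2.135 s.
The first (ascending) time is 0.3760 s.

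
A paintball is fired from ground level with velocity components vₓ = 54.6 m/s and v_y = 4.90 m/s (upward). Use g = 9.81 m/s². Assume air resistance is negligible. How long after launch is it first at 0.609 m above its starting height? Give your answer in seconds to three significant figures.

Height y(t) = 4.900 t − 4.905 t² = 0.609 gives 4.905 t² − 4.900 t + 0.609 = 0.
Quadratic formula: t = (4.900 ± √12.061) / 9.81 = (4.900 ± 3.473) / 9.81 → t = 0.1455 s or 0.8535 s.
The first (ascending) time is 0.1455 s.

0.145 s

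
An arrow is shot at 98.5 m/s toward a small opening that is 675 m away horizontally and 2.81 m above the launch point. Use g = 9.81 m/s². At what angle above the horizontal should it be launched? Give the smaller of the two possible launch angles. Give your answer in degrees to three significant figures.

Trajectory: y = x tanθ − g x² (1 + tan²θ)/(2v₀²). With x = 675, y = 2.81, v₀ = 98.5, g = 9.81:
230.3 tan²θ − 675 tanθ + (233.2) = 0.
tanθ = [675 ± √(675² − 4 × 230.3 × (233.2))] / (2 × 230.3) = (675 ± 490.7) / 460.7, giving tanθ = 0.4000 or 2.530.
θ = 21.80° or 68.44°; the smaller is 21.80°.

21.8°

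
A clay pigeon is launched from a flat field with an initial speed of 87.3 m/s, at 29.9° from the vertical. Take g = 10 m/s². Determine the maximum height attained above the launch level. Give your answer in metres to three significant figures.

286 m

Resolve: vₓ = 87.30 sin 29.9° = 43.52 m/s and v_y0 = 87.30 cos 29.9° = 75.68 m/s.
Maximum height: H = v_y0² / (2g) = 75.68² / (2 × 10.0) = 286.4 m.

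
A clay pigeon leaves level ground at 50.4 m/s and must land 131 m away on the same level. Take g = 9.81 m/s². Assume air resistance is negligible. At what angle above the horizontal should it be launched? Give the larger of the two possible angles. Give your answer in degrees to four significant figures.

74.80°

From R = (v₀²/g) sin 2θ: sin 2θ = 9.81 × 131 / 2540.2 = 0.5059.
2θ = 30.39° or 180° − 30.39° = 149.6°, so θ = 15.20° or 74.80°.
The larger angle is 74.80°.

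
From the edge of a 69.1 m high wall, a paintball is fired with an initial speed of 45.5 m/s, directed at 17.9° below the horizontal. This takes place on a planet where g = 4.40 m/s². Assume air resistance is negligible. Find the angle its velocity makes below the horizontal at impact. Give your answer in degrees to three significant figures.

Components: vₓ = 45.50 cos 17.9° = 43.30 m/s, v_y0 = −13.98 m/s (downward).
With up positive and y = 0 at the ground: y(t) = 69.1 + (−13.98) t − 2.200 t². Setting y = 0 and taking the positive root: t = [−13.98 + √(13.98² + 2·4.40·69.1)] / 4.40 = (−13.98 + 28.35) / 4.40 = 3.265 s.
At impact: v_y = v_y0 − g t = −28.35 m/s; vₓ = 43.30 m/s.
Angle below horizontal: arctan(|v_y|/vₓ) = arctan(28.35/43.30) = 33.21°.

33.2°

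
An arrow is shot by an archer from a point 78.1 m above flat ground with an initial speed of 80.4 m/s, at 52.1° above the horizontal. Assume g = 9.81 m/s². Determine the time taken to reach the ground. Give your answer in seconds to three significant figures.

vₓ = 80.40 cos 52.1° = 49.39 m/s; v_y0 = 80.40 sin 52.1° = 63.44 m/s.
Vertical motion (up positive, ground at y = 0): 4.905 t² − (63.44) t − 78.1 = 0, so t = (63.44 + √(63.44² + 2·9.81·78.1)) / 9.81 = (63.44 + 74.55) / 9.81 = 14.07 s.

14.1 s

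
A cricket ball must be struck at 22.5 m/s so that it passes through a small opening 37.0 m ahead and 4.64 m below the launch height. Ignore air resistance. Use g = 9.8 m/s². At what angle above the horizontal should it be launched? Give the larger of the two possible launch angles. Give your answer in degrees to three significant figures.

68.5°

Trajectory: y = x tanθ − g x² (1 + tan²θ)/(2v₀²). With x = 37.0, y = −4.64, v₀ = 22.5, g = 9.80:
13.25 tan²θ − 37.0 tanθ + (8.611) = 0.
tanθ = [37.0 ± √(37.0² − 4 × 13.25 × (8.611))] / (2 × 13.25) = (37.0 ± 30.21) / 26.50, giving tanθ = 0.2562 or 2.536.
θ = 14.37° or 68.48°; the larger is 68.48°.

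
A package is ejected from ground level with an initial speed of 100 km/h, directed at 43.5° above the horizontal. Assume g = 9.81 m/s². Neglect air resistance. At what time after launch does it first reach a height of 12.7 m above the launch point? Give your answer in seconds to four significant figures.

Convert: 100 km/h = 100/3.6 = 27.78 m/s.
Horizontal component vₓ = 27.78 cos 43.5° = 20.15 m/s; vertical v_y0 = 27.78 sin 43.5° = 19.12 m/s.
Require v_y0 t − ½ g t² = 12.7, i.e. 4.905 t² − 19.12 t + 12.7 = 0.
t = [19.12 ± √(19.12² − 2·9.81·12.7)] / 9.81 = (19.12 ± 10.79) / 9.81, so t = 0.8492 s or t = 3.049 s.
The first (ascending) time is 0.8492 s.

0.8492 s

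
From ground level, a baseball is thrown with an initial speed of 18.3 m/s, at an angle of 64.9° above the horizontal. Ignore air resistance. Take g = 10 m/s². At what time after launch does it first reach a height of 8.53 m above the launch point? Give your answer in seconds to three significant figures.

0.637 s

Components: vₓ = 18.30 cos 64.9° = 7.763 m/s, v_y0 = 18.30 sin 64.9° = 16.57 m/s.
Require v_y0 t − ½ g t² = 8.53, i.e. 5.000 t² − 16.57 t + 8.53 = 0.
t = [16.57 ± √(16.57² − 2·10.0·8.53)] / 10.0 = (16.57 ± 10.20) / 10.0, so t = 0.6372 s or t = 2.677 s.
The first (ascending) time is 0.6372 s.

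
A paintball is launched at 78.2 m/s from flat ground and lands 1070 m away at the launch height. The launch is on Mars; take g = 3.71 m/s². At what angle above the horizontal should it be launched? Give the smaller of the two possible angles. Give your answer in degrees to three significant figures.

20.2°

From R = (v₀²/g) sin 2θ: sin 2θ = 3.71 × 1070 / 6115.2 = 0.6491.
2θ = 40.48° or 180° − 40.48° = 139.5°, so θ = 20.24° or 69.76°.
The smaller angle is 20.24°.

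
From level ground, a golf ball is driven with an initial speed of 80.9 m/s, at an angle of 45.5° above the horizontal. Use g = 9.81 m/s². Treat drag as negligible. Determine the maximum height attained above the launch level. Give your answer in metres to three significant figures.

170 m

Components: vₓ = 80.90 cos 45.5° = 56.70 m/s, v_y0 = 80.90 sin 45.5° = 57.70 m/s.
At the apex v_y = 0, so H = v_y0²/(2g) = 57.70²/19.62 = 169.7 m.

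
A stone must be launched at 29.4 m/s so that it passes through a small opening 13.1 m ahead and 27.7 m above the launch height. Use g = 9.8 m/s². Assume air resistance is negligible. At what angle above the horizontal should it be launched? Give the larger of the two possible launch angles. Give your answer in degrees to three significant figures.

Trajectory: y = x tanθ − g x² (1 + tan²θ)/(2v₀²). With x = 13.1, y = 27.7, v₀ = 29.4, g = 9.80:
0.9728 tan²θ − 13.1 tanθ + (28.67) = 0.
tanθ = [13.1 ± √(13.1² − 4 × 0.9728 × (28.67))] / (2 × 0.9728) = (13.1 ± 7.748) / 1.946, giving tanθ = 2.751 or 10.72.
θ = 70.02° or 84.67°; the larger is 84.67°.

84.7°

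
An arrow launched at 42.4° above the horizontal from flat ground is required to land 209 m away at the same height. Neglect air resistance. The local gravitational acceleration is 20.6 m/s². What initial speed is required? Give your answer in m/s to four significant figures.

65.75 m/s

On level ground R = v₀² sin 2θ / g ⇒ v₀ = √(gR / sin 2θ).
v₀ = √(20.6 × 209 / sin 84.80°) = √(4305 / 0.9959) = √4323.2 = 65.75 m/s.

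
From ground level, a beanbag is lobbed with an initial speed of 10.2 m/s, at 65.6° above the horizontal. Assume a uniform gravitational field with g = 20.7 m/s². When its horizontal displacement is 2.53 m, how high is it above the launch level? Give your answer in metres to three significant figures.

1.85 m

Horizontal component vₓ = 10.20 cos 65.6° = 4.214 m/s; vertical v_y0 = 10.20 sin 65.6° = 9.289 m/s.
x = vₓ t ⇒ t = 2.53/4.214 = 0.6004 s.
Height: y = v_y0 t − ½ g t² = 9.289 × 0.6004 − 10.35 × 0.6004² = 5.577 − 3.731 = 1.846 m.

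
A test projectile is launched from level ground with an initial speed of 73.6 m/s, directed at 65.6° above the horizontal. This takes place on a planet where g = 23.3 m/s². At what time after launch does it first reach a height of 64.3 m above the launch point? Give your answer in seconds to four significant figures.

vₓ = 73.60 cos 65.6° = 30.40 m/s; v_y0 = 73.60 sin 65.6° = 67.03 m/s.
Set y = v_y0 t − ½ g t² = 64.3: 11.65 t² − 67.03 t + 64.3 = 0.
t = [67.03 ± √(67.03² − 2·23.3·64.3)] / 23.3 = (67.03 ± 38.68) / 23.3, so t = 1.217 s or t = 4.537 s.
The first (ascending) time is 1.217 s.

1.217 s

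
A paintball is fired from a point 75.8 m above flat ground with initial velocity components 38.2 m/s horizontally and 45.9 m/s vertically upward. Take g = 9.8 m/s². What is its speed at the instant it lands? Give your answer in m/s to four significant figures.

71.08 m/s

Vertical motion (up positive, ground at y = 0): 4.900 t² − (45.90) t − 75.8 = 0, so t = (45.90 + √(45.90² + 2·9.80·75.8)) / 9.80 = (45.90 + 59.94) / 9.80 = 10.80 s.
Vertical velocity at impact: v_y = v_y0 − g t = 45.90 − 9.80 × 10.80 = −59.94 m/s.
Speed: |v| = √(vₓ² + v_y²) = √(38.20² + 59.94²) = 71.08 m/s.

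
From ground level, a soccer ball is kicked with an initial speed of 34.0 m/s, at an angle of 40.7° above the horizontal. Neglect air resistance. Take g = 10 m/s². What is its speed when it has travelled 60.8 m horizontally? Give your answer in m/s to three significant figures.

Resolve: vₓ = 34.00 cos 40.7° = 25.78 m/s and v_y0 = 34.00 sin 40.7° = 22.17 m/s.
Time to reach x = 60.8 m: t = x/vₓ = 60.8/25.78 = 2.359 s.
Vertical velocity there: v_y = v_y0 − g t = 22.17 − 10.0 × 2.359 = −1.416 m/s.
Speed: √(vₓ² + v_y²) = √(25.78² + 1.416²) = 25.82 m/s.

25.8 m/s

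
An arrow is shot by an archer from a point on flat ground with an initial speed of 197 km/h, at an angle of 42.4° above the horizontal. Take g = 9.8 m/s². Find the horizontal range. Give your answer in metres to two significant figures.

300 m

Convert: 197 km/h = 197/3.6 = 54.72 m/s.
vₓ = 54.72 cos 42.4° = 40.41 m/s; v_y0 = 54.72 sin 42.4° = 36.90 m/s.
Time aloft: T = 2 v_y0 / g = 2 × 36.90 / 9.80 = 7.530 s.
Range: R = vₓ T = 40.41 × 7.530 = 304.3 m.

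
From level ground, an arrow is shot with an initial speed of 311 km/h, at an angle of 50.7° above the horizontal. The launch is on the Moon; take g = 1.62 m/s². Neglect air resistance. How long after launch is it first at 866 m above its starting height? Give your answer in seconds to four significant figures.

Convert: 311 km/h = 311/3.6 = 86.39 m/s.
Components: vₓ = 86.39 cos 50.7° = 54.72 m/s, v_y0 = 86.39 sin 50.7° = 66.85 m/s.
Set y = v_y0 t − ½ g t² = 866: 0.8100 t² − 66.85 t + 866 = 0.
t = [66.85 ± √(66.85² − 2·1.62·866)] / 1.62 = (66.85 ± 40.78) / 1.62, so t = 16.09 s or t = 66.44 s.
The first (ascending) time is 16.09 s.

16.09 s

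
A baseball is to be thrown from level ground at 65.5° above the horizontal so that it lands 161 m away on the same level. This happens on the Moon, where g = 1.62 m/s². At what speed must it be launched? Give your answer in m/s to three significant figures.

18.6 m/s

On level ground R = v₀² sin 2θ / g ⇒ v₀ = √(gR / sin 2θ).
v₀ = √(1.62 × 161 / sin 131.0°) = √(260.8 / 0.7547) = √345.59 = 18.59 m/s.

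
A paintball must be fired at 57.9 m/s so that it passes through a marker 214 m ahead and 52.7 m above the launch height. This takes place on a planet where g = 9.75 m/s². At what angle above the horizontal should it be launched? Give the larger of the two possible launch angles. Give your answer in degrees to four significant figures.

68.16°

Trajectory: y = x tanθ − g x² (1 + tan²θ)/(2v₀²). With x = 214, y = 52.7, v₀ = 57.9, g = 9.75:
66.60 tan²θ − 214 tanθ + (119.3) = 0.
tanθ = [214 ± √(214² − 4 × 66.60 × (119.3))] / (2 × 66.60) = (214 ± 118.4) / 133.2, giving tanθ = 0.7178 or 2.496.
θ = 35.67° or 68.16°; the larger is 68.16°.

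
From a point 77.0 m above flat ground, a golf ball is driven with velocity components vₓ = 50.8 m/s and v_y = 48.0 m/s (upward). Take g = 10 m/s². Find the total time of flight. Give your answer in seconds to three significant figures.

With up positive and y = 0 at the ground: y(t) = 77.0 + (48.00) t − 5.000 t². Setting y = 0 and taking the positive root: t = [48.00 + √(48.00² + 2·10.0·77.0)] / 10.0 = (48.00 + 62.00) / 10.0 = 11.00 s.

11.0 s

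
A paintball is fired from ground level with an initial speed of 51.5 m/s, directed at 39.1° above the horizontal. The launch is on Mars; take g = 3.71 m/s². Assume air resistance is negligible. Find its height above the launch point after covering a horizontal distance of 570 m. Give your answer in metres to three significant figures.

Components: vₓ = 51.50 cos 39.1° = 39.97 m/s, v_y0 = 51.50 sin 39.1° = 32.48 m/s.
Time to reach x = 570 m: t = x/vₓ = 570/39.97 = 14.26 s.
Height: y = v_y0 t − ½ g t² = 32.48 × 14.26 − 1.855 × 14.26² = 463.2 − 377.3 = 85.91 m.

85.9 m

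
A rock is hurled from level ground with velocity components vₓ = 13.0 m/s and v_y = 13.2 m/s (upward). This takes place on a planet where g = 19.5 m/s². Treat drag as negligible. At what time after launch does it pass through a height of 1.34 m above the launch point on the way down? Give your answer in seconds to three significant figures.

Height y(t) = 13.20 t − 9.750 t² = 1.34 gives 9.750 t² − 13.20 t + 1.34 = 0.
t = [13.20 ± √(13.20² − 2·19.5·1.34)] / 19.5 = (13.20 ± 11.04) / 19.5, so t = 0.1105 s or t = 1.243 s.
The descending-branch root is 1.243 s.

1.24 s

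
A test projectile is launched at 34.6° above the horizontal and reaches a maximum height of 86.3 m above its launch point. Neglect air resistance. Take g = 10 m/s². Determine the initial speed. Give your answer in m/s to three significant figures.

At the peak v_y = 0, so v_y0 = √(2gH) = √(2 × 10.0 × 86.3) = 41.55 m/s.
v_y0 = v₀ sin θ ⇒ v₀ = 41.55 / sin 34.6° = 73.16 m/s.

73.2 m/s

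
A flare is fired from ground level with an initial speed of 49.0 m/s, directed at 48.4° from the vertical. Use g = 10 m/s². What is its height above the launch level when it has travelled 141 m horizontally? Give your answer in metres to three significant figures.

51.1 m

vₓ = 49.00 sin 48.4° = 36.64 m/s; v_y0 = 49.00 cos 48.4° = 32.53 m/s.
x = vₓ t ⇒ t = 141/36.64 = 3.848 s.
Height: y = v_y0 t − ½ g t² = 32.53 × 3.848 − 5.000 × 3.848² = 125.2 − 74.04 = 51.15 m.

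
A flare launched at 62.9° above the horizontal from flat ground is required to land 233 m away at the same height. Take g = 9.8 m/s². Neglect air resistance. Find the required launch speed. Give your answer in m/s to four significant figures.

From R = (v₀² / g) sin 2θ: v₀ = √(gR / sin 2θ).
v₀ = √(9.80 × 233 / sin 125.8°) = √(2283 / 0.8111) = √2815.3 = 53.06 m/s.

53.06 m/s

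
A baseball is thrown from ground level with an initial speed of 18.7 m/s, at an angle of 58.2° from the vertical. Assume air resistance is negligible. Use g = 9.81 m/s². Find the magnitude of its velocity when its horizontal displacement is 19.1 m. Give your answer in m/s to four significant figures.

16.01 m/s

Resolve: vₓ = 18.70 sin 58.2° = 15.89 m/s and v_y0 = 18.70 cos 58.2° = 9.854 m/s.
At x = 19.1 m, t = x/vₓ = 19.1/15.89 = 1.202 s.
Vertical velocity there: v_y = v_y0 − g t = 9.854 − 9.81 × 1.202 = −1.935 m/s.
Speed: √(vₓ² + v_y²) = √(15.89² + 1.935²) = 16.01 m/s.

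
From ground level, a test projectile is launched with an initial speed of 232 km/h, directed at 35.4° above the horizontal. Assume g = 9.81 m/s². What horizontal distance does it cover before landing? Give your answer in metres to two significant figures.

400 m

Convert: 232 km/h = 232/3.6 = 64.44 m/s.
Horizontal component vₓ = 64.44 cos 35.4° = 52.53 m/s; vertical v_y0 = 64.44 sin 35.4° = 37.33 m/s.
Flight time T = 2 v_y0 / g = 7.611 s.
Range: R = vₓ T = 52.53 × 7.611 = 399.8 m.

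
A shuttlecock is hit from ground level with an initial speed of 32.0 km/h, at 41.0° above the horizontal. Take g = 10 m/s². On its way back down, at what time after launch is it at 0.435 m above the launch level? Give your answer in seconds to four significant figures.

1.086 s

Convert: 32.0 km/h = 32.0/3.6 = 8.889 m/s.
Horizontal component vₓ = 8.889 cos 41.0° = 6.709 m/s; vertical v_y0 = 8.889 sin 41.0° = 5.832 m/s.
Require v_y0 t − ½ g t² = 0.435, i.e. 5.000 t² − 5.832 t + 0.435 = 0.
t = [5.832 ± √(5.832² − 2·10.0·0.435)] / 10.0 = (5.832 ± 5.031) / 10.0, so t = 0.08009 s or t = 1.086 s.
The descending-branch root is 1.086 s.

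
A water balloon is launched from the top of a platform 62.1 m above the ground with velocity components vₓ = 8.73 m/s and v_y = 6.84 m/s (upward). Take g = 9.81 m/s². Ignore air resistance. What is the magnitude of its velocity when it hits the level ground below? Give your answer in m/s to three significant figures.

The projectile lands when y = 62.1 + (6.840) t − ½·9.81·t² = 0. Positive root: t = (6.840 + √(6.840² + 2·9.81·62.1)) / 9.81 = (6.840 + 35.57) / 9.81 = 4.323 s.
Vertical velocity at impact: v_y = v_y0 − g t = 6.840 − 9.81 × 4.323 = −35.57 m/s.
Speed: |v| = √(vₓ² + v_y²) = √(8.730² + 35.57²) = 36.63 m/s.

36.6 m/s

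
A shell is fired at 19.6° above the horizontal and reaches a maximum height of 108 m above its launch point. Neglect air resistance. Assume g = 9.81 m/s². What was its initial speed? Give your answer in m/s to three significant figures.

At the peak v_y = 0, so v_y0 = √(2gH) = √(2 × 9.81 × 108) = 46.03 m/s.
v_y0 = v₀ sin θ ⇒ v₀ = 46.03 / sin 19.6° = 137.2 m/s.

137 m/s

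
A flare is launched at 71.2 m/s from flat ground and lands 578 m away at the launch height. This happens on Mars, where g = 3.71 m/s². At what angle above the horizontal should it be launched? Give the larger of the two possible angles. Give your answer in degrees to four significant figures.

77.49°

R = v₀² sin 2θ / g gives sin 2θ = gR/v₀² = 3.71·578/71.2² = 0.4230.
2θ = 25.02° or 180° − 25.02° = 155.0°, so θ = 12.51° or 77.49°.
The larger angle is 77.49°.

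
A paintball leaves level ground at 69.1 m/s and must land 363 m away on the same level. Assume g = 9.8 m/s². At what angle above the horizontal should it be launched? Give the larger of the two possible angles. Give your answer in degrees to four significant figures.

65.92°

From R = (v₀²/g) sin 2θ: sin 2θ = 9.80 × 363 / 4774.8 = 0.7450.
2θ = 48.16° or 180° − 48.16° = 131.8°, so θ = 24.08° or 65.92°.
The larger angle is 65.92°.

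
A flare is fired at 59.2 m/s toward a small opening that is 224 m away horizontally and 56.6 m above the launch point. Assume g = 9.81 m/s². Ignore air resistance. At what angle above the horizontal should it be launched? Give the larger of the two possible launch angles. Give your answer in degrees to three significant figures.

67.8°

Trajectory: y = x tanθ − g x² (1 + tan²θ)/(2v₀²). With x = 224, y = 56.6, v₀ = 59.2, g = 9.81:
70.22 tan²θ − 224 tanθ + (126.8) = 0.
tanθ = [224 ± √(224² − 4 × 70.22 × (126.8))] / (2 × 70.22) = (224 ± 120.6) / 140.4, giving tanθ = 0.7360 or 2.454.
θ = 36.35° or 67.83°; the larger is 67.83°.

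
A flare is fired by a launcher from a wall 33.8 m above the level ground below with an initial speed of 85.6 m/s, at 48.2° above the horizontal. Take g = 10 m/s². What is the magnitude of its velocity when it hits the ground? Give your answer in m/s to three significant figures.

89.5 m/s

Horizontal component vₓ = 85.60 cos 48.2° = 57.06 m/s; vertical v_y0 = 85.60 sin 48.2° = 63.81 m/s.
The projectile lands when y = 33.8 + (63.81) t − ½·10.0·t² = 0. Positive root: t = (63.81 + √(63.81² + 2·10.0·33.8)) / 10.0 = (63.81 + 68.91) / 10.0 = 13.27 s.
Vertical velocity at impact: v_y = v_y0 − g t = 63.81 − 10.0 × 13.27 = −68.91 m/s.
Speed: |v| = √(vₓ² + v_y²) = √(57.06² + 68.91²) = 89.46 m/s.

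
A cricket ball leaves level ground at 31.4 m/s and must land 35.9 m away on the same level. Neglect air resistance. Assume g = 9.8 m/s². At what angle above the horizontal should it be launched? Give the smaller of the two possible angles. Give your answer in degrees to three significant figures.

Level-ground range R = v₀² sin(2θ)/g ⇒ sin(2θ) = gR/v₀² = 9.80 × 35.9 / 31.4² = 0.3568.
2θ = 20.91° or 180° − 20.91° = 159.1°, so θ = 10.45° or 79.55°.
The smaller angle is 10.45°.

10.5°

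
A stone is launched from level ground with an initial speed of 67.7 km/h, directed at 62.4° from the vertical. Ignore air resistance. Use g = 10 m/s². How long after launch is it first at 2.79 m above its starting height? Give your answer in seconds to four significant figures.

Convert: 67.7 km/h = 67.7/3.6 = 18.81 m/s.
Horizontal component vₓ = 18.81 sin 62.4° = 16.67 m/s; vertical v_y0 = 18.81 cos 62.4° = 8.713 m/s.
Set y = v_y0 t − ½ g t² = 2.79: 5.000 t² − 8.713 t + 2.79 = 0.
Quadratic formula: t = (8.713 ± √20.108) / 10.0 = (8.713 ± 4.484) / 10.0 → t = 0.4228 s or 1.320 s.
The first (ascending) time is 0.4228 s.

0.4228 s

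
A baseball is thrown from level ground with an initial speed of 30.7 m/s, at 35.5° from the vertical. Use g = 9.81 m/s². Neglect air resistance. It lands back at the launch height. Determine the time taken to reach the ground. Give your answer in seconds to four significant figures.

Horizontal component vₓ = 30.70 sin 35.5° = 17.83 m/s; vertical v_y0 = 30.70 cos 35.5° = 24.99 m/s.
Time of flight on level ground: T = 2 v_y0 / g = 2 × 24.99 / 9.81 = 5.095 s.

5.095 s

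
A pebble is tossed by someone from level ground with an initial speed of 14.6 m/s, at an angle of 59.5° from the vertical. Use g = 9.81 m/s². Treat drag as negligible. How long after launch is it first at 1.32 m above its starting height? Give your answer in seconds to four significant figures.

0.2063 s

vₓ = 14.60 sin 59.5° = 12.58 m/s; v_y0 = 14.60 cos 59.5° = 7.410 m/s.
Height y(t) = 7.410 t − 4.905 t² = 1.32 gives 4.905 t² − 7.410 t + 1.32 = 0.
Quadratic formula: t = (7.410 ± √29.011) / 9.81 = (7.410 ± 5.386) / 9.81 → t = 0.2063 s or 1.304 s.
The first (ascending) time is 0.2063 s.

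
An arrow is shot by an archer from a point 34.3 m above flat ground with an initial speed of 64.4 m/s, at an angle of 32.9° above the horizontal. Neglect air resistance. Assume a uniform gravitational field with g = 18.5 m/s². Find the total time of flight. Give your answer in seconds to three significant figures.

4.59 s

Horizontal component vₓ = 64.40 cos 32.9° = 54.07 m/s; vertical v_y0 = 64.40 sin 32.9° = 34.98 m/s.
With up positive and y = 0 at the ground: y(t) = 34.3 + (34.98) t − 9.250 t². Setting y = 0 and taking the positive root: t = [34.98 + √(34.98² + 2·18.5·34.3)] / 18.5 = (34.98 + 49.93) / 18.5 = 4.590 s.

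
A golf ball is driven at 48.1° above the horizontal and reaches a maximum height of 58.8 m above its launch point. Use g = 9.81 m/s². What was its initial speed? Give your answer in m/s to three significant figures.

At the peak v_y = 0, so v_y0 = √(2gH) = √(2 × 9.81 × 58.8) = 33.97 m/s.
v_y0 = v₀ sin θ ⇒ v₀ = 33.97 / sin 48.1° = 45.63 m/s.

45.6 m/s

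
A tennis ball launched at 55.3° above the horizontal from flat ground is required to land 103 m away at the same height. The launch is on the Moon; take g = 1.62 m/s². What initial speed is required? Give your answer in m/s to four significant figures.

From R = (v₀² / g) sin 2θ: v₀ = √(gR / sin 2θ).
v₀ = √(1.62 × 103 / sin 110.6°) = √(166.9 / 0.9361) = √178.26 = 13.35 m/s.

13.35 m/s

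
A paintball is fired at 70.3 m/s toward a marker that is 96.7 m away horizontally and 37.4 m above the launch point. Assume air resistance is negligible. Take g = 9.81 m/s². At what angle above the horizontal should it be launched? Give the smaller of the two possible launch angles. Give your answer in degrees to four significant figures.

Trajectory: y = x tanθ − g x² (1 + tan²θ)/(2v₀²). With x = 96.7, y = 37.4, v₀ = 70.3, g = 9.81:
9.281 tan²θ − 96.7 tanθ + (46.68) = 0.
tanθ = [96.7 ± √(96.7² − 4 × 9.281 × (46.68))] / (2 × 9.281) = (96.7 ± 87.28) / 18.56, giving tanθ = 0.5075 or 9.912.
θ = 26.91° or 84.24°; the smaller is 26.91°.

26.91°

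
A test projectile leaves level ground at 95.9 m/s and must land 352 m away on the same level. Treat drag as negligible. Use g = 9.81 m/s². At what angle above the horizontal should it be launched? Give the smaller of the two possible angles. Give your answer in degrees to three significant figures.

R = v₀² sin 2θ / g gives sin 2θ = gR/v₀² = 9.81·352/95.9² = 0.3755.
2θ = 22.05° or 180° − 22.05° = 157.9°, so θ = 11.03° or 78.97°.
The smaller angle is 11.03°.

11.0°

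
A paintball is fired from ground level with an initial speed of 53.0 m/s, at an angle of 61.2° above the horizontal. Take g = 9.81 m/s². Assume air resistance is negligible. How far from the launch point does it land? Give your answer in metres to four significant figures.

Horizontal component vₓ = 53.00 cos 61.2° = 25.53 m/s; vertical v_y0 = 53.00 sin 61.2° = 46.44 m/s.
Time aloft: T = 2 v_y0 / g = 2 × 46.44 / 9.81 = 9.469 s.
Horizontal distance R = vₓ T = 25.53 × 9.469 = 241.8 m.

241.8 m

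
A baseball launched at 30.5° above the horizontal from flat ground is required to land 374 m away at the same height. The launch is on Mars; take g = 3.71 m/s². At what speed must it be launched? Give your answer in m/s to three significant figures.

Level-ground range: R = v₀² sin(2θ)/g, so v₀ = √(gR / sin 2θ).
v₀ = √(3.71 × 374 / sin 61.00°) = √(1388 / 0.8746) = √1586.4 = 39.83 m/s.

39.8 m/s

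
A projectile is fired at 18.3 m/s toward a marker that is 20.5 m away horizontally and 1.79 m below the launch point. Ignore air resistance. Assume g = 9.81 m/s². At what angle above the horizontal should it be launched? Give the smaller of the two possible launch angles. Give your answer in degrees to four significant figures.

12.88°

Trajectory: y = x tanθ − g x² (1 + tan²θ)/(2v₀²). With x = 20.5, y = −1.79, v₀ = 18.3, g = 9.81:
6.155 tan²θ − 20.5 tanθ + (4.365) = 0.
tanθ = [20.5 ± √(20.5² − 4 × 6.155 × (4.365))] / (2 × 6.155) = (20.5 ± 17.69) / 12.31, giving tanθ = 0.2286 or 3.102.
θ = 12.88° or 72.13°; the smaller is 12.88°.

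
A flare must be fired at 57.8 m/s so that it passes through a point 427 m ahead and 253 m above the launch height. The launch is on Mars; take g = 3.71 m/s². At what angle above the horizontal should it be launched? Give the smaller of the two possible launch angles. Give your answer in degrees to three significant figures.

Trajectory: y = x tanθ − g x² (1 + tan²θ)/(2v₀²). With x = 427, y = 253, v₀ = 57.8, g = 3.71:
101.2 tan²θ − 427 tanθ + (354.2) = 0.
tanθ = [427 ± √(427² − 4 × 101.2 × (354.2))] / (2 × 101.2) = (427 ± 197.2) / 202.5, giving tanθ = 1.135 or 3.083.
θ = 48.62° or 72.03°; the smaller is 48.62°.

48.6°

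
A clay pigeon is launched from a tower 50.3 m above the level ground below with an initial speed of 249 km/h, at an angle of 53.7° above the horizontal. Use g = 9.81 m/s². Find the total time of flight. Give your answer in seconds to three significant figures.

Convert: 249 km/h = 249/3.6 = 69.17 m/s.
Components: vₓ = 69.17 cos 53.7° = 40.95 m/s, v_y0 = 69.17 sin 53.7° = 55.74 m/s.
With up positive and y = 0 at the ground: y(t) = 50.3 + (55.74) t − 4.905 t². Setting y = 0 and taking the positive root: t = [55.74 + √(55.74² + 2·9.81·50.3)] / 9.81 = (55.74 + 63.99) / 9.81 = 12.20 s.

12.2 s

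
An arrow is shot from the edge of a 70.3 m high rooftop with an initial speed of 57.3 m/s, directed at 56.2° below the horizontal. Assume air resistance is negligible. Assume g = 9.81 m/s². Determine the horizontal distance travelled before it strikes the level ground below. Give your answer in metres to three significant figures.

Resolve: vₓ = 57.30 cos 56.2° = 31.88 m/s and v_y0 = −47.62 m/s (downward).
With up positive and y = 0 at the ground: y(t) = 70.3 + (−47.62) t − 4.905 t². Setting y = 0 and taking the positive root: t = [−47.62 + √(47.62² + 2·9.81·70.3)] / 9.81 = (−47.62 + 60.39) / 9.81 = 1.302 s.
Horizontal distance: R = vₓ t = 31.88 × 1.302 = 41.50 m.

41.5 m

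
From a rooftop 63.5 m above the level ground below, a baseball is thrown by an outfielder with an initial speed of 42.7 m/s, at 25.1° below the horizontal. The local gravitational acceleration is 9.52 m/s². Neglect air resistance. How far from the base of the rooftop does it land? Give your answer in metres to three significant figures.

vₓ = 42.70 cos 25.1° = 38.67 m/s; v_y0 = −18.11 m/s (downward).
The projectile lands when y = 63.5 + (−18.11) t − ½·9.52·t² = 0. Positive root: t = (−18.11 + √(18.11² + 2·9.52·63.5)) / 9.52 = (−18.11 + 39.21) / 9.52 = 2.216 s.
Horizontal distance: R = vₓ t = 38.67 × 2.216 = 85.67 m.

85.7 m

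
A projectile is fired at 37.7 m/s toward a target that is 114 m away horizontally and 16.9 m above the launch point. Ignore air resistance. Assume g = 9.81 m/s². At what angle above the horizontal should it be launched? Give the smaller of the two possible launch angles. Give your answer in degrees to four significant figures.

Trajectory: y = x tanθ − g x² (1 + tan²θ)/(2v₀²). With x = 114, y = 16.9, v₀ = 37.7, g = 9.81:
44.85 tan²θ − 114 tanθ + (61.75) = 0.
tanθ = [114 ± √(114² − 4 × 44.85 × (61.75))] / (2 × 44.85) = (114 ± 43.79) / 89.70, giving tanθ = 0.7827 or 1.759.
θ = 38.05° or 60.38°; the smaller is 38.05°.

38.05°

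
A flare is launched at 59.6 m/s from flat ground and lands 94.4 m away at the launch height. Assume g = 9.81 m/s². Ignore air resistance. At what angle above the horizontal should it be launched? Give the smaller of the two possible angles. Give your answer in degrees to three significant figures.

Level-ground range R = v₀² sin(2θ)/g ⇒ sin(2θ) = gR/v₀² = 9.81 × 94.4 / 59.6² = 0.2607.
2θ = 15.11° or 180° − 15.11° = 164.9°, so θ = 7.556° or 82.44°.
The smaller angle is 7.556°.

7.56°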